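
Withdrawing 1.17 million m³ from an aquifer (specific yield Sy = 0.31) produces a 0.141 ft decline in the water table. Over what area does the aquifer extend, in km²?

A ≈ 87.8 km²

Δh = 0.141 ft = 0.04298 m
ΔV = 1.17 million m³ = 1.17 × 10^6 m³
A = ΔV / (Sy × Δh) = 1.17 × 10^6 / (0.31 × 0.04298) = 8.782 × 10^7 m²
A = 8.782 × 10^7 m² = 87.82 km²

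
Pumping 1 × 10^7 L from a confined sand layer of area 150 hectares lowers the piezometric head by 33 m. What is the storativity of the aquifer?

A = 150 hectares = 1.5 × 10^6 m²
ΔV = 1 × 10^7 L = 10000 m³
S = ΔV / (A × Δh) = 10000 m³ / (1.5 × 10^6 m² × 33 m) = 2.02 × 10^-4

S ≈ 2 × 10^-4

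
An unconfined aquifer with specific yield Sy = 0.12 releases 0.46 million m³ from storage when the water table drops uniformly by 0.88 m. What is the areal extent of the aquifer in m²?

A ≈ 4.36 × 10^6 m²

ΔV = 0.46 million m³ = 4.6 × 10^5 m³
A = ΔV / (Sy × Δh) = 4.6 × 10^5 / (0.12 × 0.88) = 4.356 × 10^6 m²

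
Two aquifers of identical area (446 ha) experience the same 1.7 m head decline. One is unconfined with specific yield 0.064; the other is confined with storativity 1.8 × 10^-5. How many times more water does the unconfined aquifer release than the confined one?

ΔV_u / ΔV_c ≈ 3560

A = 446 ha = 4.46 × 10^6 m²
Unconfined: ΔV_u = Sy × A × Δh = 0.064 × 4.46 × 10^6 × 1.7 = 4.852 × 10^5 m³
Confined: ΔV_c = S × A × Δh = 1.8 × 10^-5 × 4.46 × 10^6 × 1.7 = 136.5 m³
Ratio = ΔV_u / ΔV_c = Sy / S = 0.064 / 1.8 × 10^-5 = 3556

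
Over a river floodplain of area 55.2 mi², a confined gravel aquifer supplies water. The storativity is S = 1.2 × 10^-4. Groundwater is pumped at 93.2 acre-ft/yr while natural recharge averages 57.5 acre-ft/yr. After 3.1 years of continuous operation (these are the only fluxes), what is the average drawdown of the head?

A = 55.2 mi² = 1.43 × 10^8 m²
Net abstraction = 93.2 − 57.5 = 35.7 acre-ft/yr
Q_net = 35.7 acre-ft/yr = 120.6 m³/d
t = 3.1 years = 1132 d
ΔV = Q × t = 120.6 m³/d × 1132 d = 1.365 × 10^5 m³
Δh = ΔV / (S × A) = 1.365 × 10^5 / (1.2 × 10^-4 × 1.43 × 10^8) = 7.957 m

Δh ≈ 7.96 m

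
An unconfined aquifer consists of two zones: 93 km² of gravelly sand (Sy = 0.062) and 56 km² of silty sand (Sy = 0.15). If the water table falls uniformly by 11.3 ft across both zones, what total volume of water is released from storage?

A₁ = 93 km² = 9.3 × 10^7 m²; A₂ = 56 km² = 5.6 × 10^7 m²
Δh = 11.3 ft = 3.444 m
ΔV₁ = 0.062 × 9.3 × 10^7 × 3.444 = 1.986 × 10^7 m³
ΔV₂ = 0.15 × 5.6 × 10^7 × 3.444 = 2.893 × 10^7 m³
ΔV = ΔV₁ + ΔV₂ = 4.879 × 10^7 m³

ΔV ≈ 4.88 × 10^7 m³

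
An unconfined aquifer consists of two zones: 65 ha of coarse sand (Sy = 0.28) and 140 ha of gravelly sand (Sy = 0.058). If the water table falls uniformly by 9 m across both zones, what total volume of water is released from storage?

ΔV ≈ 2.37 × 10^6 m³

A₁ = 65 ha = 6.5 × 10^5 m²; A₂ = 140 ha = 1.4 × 10^6 m²
ΔV₁ = 0.28 × 6.5 × 10^5 × 9 = 1.638 × 10^6 m³
ΔV₂ = 0.058 × 1.4 × 10^6 × 9 = 7.308 × 10^5 m³
ΔV = ΔV₁ + ΔV₂ = 2.369 × 10^6 m³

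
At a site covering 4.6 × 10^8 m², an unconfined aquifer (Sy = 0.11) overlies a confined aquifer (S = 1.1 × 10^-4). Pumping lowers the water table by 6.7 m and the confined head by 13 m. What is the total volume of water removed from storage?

Unconfined: ΔV_u = Sy × A × Δh_u = 0.11 × 4.6 × 10^8 × 6.7 = 3.39 × 10^8 m³
Confined: ΔV_c = S × A × Δh_c = 1.1 × 10^-4 × 4.6 × 10^8 × 13 = 6.578 × 10^5 m³
Total ΔV = 3.39 × 10^8 + 6.578 × 10^5 = 3.397 × 10^8 m³

ΔV ≈ 3.4 × 10^8 m³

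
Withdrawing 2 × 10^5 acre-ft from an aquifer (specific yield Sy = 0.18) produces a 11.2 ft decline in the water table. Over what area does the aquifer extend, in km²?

Δh = 11.2 ft = 3.414 m
ΔV = 2 × 10^5 acre-ft = 2.467 × 10^8 m³
A = ΔV / (Sy × Δh) = 2.467 × 10^8 / (0.18 × 3.414) = 4.015 × 10^8 m²
A = 4.015 × 10^8 m² = 401.5 km²

A ≈ 401 km²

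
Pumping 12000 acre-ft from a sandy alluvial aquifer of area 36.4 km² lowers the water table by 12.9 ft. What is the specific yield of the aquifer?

Sy ≈ 0.1

A = 36.4 km² = 3.64 × 10^7 m²
Δh = 12.9 ft = 3.932 m
ΔV = 12000 acre-ft = 1.48 × 10^7 m³
Sy = ΔV / (A × Δh) = 1.48 × 10^7 m³ / (3.64 × 10^7 m² × 3.932 m) = 0.1034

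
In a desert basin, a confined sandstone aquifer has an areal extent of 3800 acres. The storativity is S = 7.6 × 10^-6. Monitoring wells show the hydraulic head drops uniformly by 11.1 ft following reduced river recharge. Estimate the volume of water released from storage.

ΔV ≈ 395 m³

A = 3800 acres = 1.538 × 10^7 m²
Δh = 11.1 ft = 3.383 m
ΔV = S × A × Δh = 7.6 × 10^-6 × 1.538 × 10^7 m² × 3.383 m = 395.4 m³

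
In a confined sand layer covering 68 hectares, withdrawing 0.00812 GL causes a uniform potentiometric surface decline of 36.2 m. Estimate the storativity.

S ≈ 3.3 × 10^-4

A = 68 hectares = 6.8 × 10^5 m²
ΔV = 0.00812 GL = 8120 m³
S = ΔV / (A × Δh) = 8120 m³ / (6.8 × 10^5 m² × 36.2 m) = 3.299 × 10^-4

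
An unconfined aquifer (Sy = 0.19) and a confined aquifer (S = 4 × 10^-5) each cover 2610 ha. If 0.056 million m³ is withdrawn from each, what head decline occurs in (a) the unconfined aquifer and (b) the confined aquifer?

A = 2610 ha = 2.61 × 10^7 m²
ΔV = 0.056 million m³ = 56000 m³
Unconfined: Δh_u = ΔV/(Sy·A) = 56000/(0.19 × 2.61 × 10^7) = 0.01129 m
Confined: Δh_c = ΔV/(S·A) = 56000/(4 × 10^-5 × 2.61 × 10^7) = 53.64 m

Δh_u ≈ 0.0113 m; Δh_c ≈ 53.6 m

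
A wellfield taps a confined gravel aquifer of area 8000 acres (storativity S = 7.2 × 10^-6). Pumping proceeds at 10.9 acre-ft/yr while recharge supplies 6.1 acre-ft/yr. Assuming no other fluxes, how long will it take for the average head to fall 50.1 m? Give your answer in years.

A = 8000 acres = 3.237 × 10^7 m²
ΔV = S × A × Δh = 7.2 × 10^-6 × 3.237 × 10^7 × 50.1 = 11680 m³
Net withdrawal = 10.9 − 6.1 = 4.8 acre-ft/yr = 16.22 m³/d
t = ΔV / Q = 11680 m³ / 16.22 m³/d = 719.9 d
t = 719.9 d ≈ 1.972 years

t ≈ 1.97 years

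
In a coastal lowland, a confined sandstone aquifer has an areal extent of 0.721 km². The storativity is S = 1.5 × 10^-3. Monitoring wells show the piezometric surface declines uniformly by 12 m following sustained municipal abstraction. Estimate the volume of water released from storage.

ΔV ≈ 13000 m³

A = 0.721 km² = 7.21 × 10^5 m²
ΔV = S × A × Δh = 0.0015 × 7.21 × 10^5 m² × 12 m = 12980 m³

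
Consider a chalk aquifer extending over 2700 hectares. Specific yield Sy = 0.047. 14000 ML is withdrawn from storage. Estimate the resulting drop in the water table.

A = 2700 hectares = 2.7 × 10^7 m²
ΔV = 14000 ML = 1.4 × 10^7 m³
Δh = ΔV / (Sy × A) = 1.4 × 10^7 m³ / (0.047 × 2.7 × 10^7 m²) = 11.03 m

Δh ≈ 11 m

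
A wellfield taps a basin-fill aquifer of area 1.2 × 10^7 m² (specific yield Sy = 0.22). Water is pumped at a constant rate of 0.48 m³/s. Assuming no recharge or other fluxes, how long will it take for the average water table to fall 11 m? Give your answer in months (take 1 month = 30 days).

t ≈ 23.3 months

ΔV = Sy × A × Δh = 0.22 × 1.2 × 10^7 × 11 = 2.904 × 10^7 m³
Q = 0.48 m³/s = 41470 m³/d
t = ΔV / Q = 2.904 × 10^7 m³ / 41470 m³/d = 700.2 d
t = 700.2 d ≈ 23.34 months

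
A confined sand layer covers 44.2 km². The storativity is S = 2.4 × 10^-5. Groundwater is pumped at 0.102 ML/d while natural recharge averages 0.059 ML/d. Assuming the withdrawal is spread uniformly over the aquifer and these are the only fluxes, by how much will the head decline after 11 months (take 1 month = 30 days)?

Δh ≈ 13.4 m

A = 44.2 km² = 4.42 × 10^7 m²
Net abstraction = 0.102 − 0.059 = 0.043 ML/d
Q_net = 0.043 ML/d = 43 m³/d
t = 11 months = 330 d
ΔV = Q × t = 43 m³/d × 330 d = 14190 m³
Δh = ΔV / (S × A) = 14190 / (2.4 × 10^-5 × 4.42 × 10^7) = 13.38 m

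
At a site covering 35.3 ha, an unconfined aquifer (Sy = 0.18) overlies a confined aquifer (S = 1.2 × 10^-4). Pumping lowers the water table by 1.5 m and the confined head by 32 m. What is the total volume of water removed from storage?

A = 35.3 ha = 3.53 × 10^5 m²
Unconfined: ΔV_u = Sy × A × Δh_u = 0.18 × 3.53 × 10^5 × 1.5 = 95310 m³
Confined: ΔV_c = S × A × Δh_c = 1.2 × 10^-4 × 3.53 × 10^5 × 32 = 1356 m³
Total ΔV = 95310 + 1356 = 96670 m³

ΔV ≈ 96700 m³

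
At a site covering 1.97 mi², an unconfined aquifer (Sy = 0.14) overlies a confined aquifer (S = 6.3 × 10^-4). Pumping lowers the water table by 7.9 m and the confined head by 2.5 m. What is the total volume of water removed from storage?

A = 1.97 mi² = 5.102 × 10^6 m²
Unconfined: ΔV_u = Sy × A × Δh_u = 0.14 × 5.102 × 10^6 × 7.9 = 5.643 × 10^6 m³
Confined: ΔV_c = S × A × Δh_c = 6.3 × 10^-4 × 5.102 × 10^6 × 2.5 = 8036 m³
Total ΔV = 5.643 × 10^6 + 8036 = 5.651 × 10^6 m³

ΔV ≈ 5.65 × 10^6 m³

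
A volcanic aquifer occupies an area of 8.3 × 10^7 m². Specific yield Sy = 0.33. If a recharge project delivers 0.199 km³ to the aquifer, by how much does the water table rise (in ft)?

ΔV = 0.199 km³ = 1.99 × 10^8 m³
Δh = ΔV / (Sy × A) = 1.99 × 10^8 m³ / (0.33 × 8.3 × 10^7 m²) = 7.265 m
Δh = 7.265 m = 23.84 ft

Δh ≈ 23.8 ft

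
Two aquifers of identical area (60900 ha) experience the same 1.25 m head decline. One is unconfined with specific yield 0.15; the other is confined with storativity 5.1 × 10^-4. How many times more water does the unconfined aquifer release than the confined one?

ΔV_u / ΔV_c ≈ 294

A = 60900 ha = 6.09 × 10^8 m²
Unconfined: ΔV_u = Sy × A × Δh = 0.15 × 6.09 × 10^8 × 1.25 = 1.142 × 10^8 m³
Confined: ΔV_c = S × A × Δh = 5.1 × 10^-4 × 6.09 × 10^8 × 1.25 = 3.882 × 10^5 m³
Ratio = ΔV_u / ΔV_c = Sy / S = 0.15 / 5.1 × 10^-4 = 294.1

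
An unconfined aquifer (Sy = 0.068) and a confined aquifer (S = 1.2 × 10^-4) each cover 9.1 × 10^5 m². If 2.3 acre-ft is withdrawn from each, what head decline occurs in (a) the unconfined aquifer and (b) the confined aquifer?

ΔV = 2.3 acre-ft = 2837 m³
Unconfined: Δh_u = ΔV/(Sy·A) = 2837/(0.068 × 9.1 × 10^5) = 0.04585 m
Confined: Δh_c = ΔV/(S·A) = 2837/(1.2 × 10^-4 × 9.1 × 10^5) = 25.98 m

Δh_u ≈ 0.0458 m; Δh_c ≈ 26 m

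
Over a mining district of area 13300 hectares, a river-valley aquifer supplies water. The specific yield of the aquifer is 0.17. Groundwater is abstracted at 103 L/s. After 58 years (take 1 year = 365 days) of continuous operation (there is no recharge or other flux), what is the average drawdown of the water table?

A = 13300 hectares = 1.33 × 10^8 m²
Q = 103 L/s = 8899 m³/d
t = 58 years = 21170 d
ΔV = Q × t = 8899 m³/d × 21170 d = 1.884 × 10^8 m³
Δh = ΔV / (Sy × A) = 1.884 × 10^8 / (0.17 × 1.33 × 10^8) = 8.332 m

Δh ≈ 8.33 m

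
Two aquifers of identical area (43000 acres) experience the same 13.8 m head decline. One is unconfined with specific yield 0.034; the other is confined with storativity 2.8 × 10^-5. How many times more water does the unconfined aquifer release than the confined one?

A = 43000 acres = 1.74 × 10^8 m²
Unconfined: ΔV_u = Sy × A × Δh = 0.034 × 1.74 × 10^8 × 13.8 = 8.165 × 10^7 m³
Confined: ΔV_c = S × A × Δh = 2.8 × 10^-5 × 1.74 × 10^8 × 13.8 = 67240 m³
Ratio = ΔV_u / ΔV_c = Sy / S = 0.034 / 2.8 × 10^-5 = 1214

ΔV_u / ΔV_c ≈ 1210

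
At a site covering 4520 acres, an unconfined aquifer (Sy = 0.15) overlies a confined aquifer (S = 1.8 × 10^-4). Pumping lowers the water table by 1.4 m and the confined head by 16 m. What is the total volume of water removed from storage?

A = 4520 acres = 1.829 × 10^7 m²
Unconfined: ΔV_u = Sy × A × Δh_u = 0.15 × 1.829 × 10^7 × 1.4 = 3.841 × 10^6 m³
Confined: ΔV_c = S × A × Δh_c = 1.8 × 10^-4 × 1.829 × 10^7 × 16 = 52680 m³
Total ΔV = 3.841 × 10^6 + 52680 = 3.894 × 10^6 m³

ΔV ≈ 3.89 × 10^6 m³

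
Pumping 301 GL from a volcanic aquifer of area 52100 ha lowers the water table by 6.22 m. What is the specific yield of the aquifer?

A = 52100 ha = 5.21 × 10^8 m²
ΔV = 301 GL = 3.01 × 10^8 m³
Sy = ΔV / (A × Δh) = 3.01 × 10^8 m³ / (5.21 × 10^8 m² × 6.22 m) = 0.09288

Sy ≈ 0.093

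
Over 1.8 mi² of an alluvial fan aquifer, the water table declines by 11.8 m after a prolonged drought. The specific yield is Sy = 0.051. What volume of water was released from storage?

A = 1.8 mi² = 4.662 × 10^6 m²
ΔV = Sy × A × Δh = 0.051 × 4.662 × 10^6 m² × 11.8 m = 2.806 × 10^6 m³

ΔV ≈ 2.81 × 10^6 m³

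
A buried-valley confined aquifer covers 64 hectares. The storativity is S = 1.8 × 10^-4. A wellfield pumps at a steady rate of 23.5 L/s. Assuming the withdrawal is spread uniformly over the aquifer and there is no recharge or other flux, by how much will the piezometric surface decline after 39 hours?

Δh ≈ 28.6 m

A = 64 hectares = 6.4 × 10^5 m²
Q = 23.5 L/s = 2030 m³/d
t = 39 hours = 1.625 d
ΔV = Q × t = 2030 m³/d × 1.625 d = 3299 m³
Δh = ΔV / (S × A) = 3299 / (1.8 × 10^-4 × 6.4 × 10^5) = 28.64 m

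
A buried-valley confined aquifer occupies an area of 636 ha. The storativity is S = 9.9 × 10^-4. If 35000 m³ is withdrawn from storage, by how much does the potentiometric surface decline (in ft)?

Δh ≈ 18.2 ft

A = 636 ha = 6.36 × 10^6 m²
Δh = ΔV / (S × A) = 35000 m³ / (9.9 × 10^-4 × 6.36 × 10^6 m²) = 5.559 m
Δh = 5.559 m = 18.24 ft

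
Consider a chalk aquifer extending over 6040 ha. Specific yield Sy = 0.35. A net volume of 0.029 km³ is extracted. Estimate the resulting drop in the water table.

A = 6040 ha = 6.04 × 10^7 m²
ΔV = 0.029 km³ = 2.9 × 10^7 m³
Δh = ΔV / (Sy × A) = 2.9 × 10^7 m³ / (0.35 × 6.04 × 10^7 m²) = 1.372 m

Δh ≈ 1.37 m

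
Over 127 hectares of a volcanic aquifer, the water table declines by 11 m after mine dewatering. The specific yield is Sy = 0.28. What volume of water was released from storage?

A = 127 hectares = 1.27 × 10^6 m²
ΔV = Sy × A × Δh = 0.28 × 1.27 × 10^6 m² × 11 m = 3.912 × 10^6 m³

ΔV ≈ 3.91 × 10^6 m³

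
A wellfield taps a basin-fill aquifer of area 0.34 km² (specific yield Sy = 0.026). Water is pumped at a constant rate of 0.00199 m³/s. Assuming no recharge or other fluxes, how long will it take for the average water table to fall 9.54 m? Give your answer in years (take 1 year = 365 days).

t ≈ 1.34 years

A = 0.34 km² = 3.4 × 10^5 m²
ΔV = Sy × A × Δh = 0.026 × 3.4 × 10^5 × 9.54 = 84330 m³
Q = 0.00199 m³/s = 171.9 m³/d
t = ΔV / Q = 84330 m³ / 171.9 m³/d = 490.5 d
t = 490.5 d ≈ 1.344 years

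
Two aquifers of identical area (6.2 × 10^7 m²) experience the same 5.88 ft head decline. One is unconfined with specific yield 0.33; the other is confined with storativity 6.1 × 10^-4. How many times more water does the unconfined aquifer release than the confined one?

ΔV_u / ΔV_c ≈ 541

Δh = 5.88 ft = 1.792 m
Unconfined: ΔV_u = Sy × A × Δh = 0.33 × 6.2 × 10^7 × 1.792 = 3.667 × 10^7 m³
Confined: ΔV_c = S × A × Δh = 6.1 × 10^-4 × 6.2 × 10^7 × 1.792 = 67780 m³
Ratio = ΔV_u / ΔV_c = Sy / S = 0.33 / 6.1 × 10^-4 = 541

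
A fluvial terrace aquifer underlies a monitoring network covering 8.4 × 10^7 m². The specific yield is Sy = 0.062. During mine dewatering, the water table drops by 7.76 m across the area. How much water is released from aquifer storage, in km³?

ΔV = Sy × A × Δh = 0.062 × 8.4 × 10^7 m² × 7.76 m = 4.041 × 10^7 m³
ΔV = 4.041 × 10^7 m³ = 0.04041 km³

ΔV ≈ 0.0404 km³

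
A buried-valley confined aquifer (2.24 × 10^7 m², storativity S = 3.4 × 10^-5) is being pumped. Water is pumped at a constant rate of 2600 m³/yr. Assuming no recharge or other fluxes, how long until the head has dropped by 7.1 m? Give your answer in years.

t ≈ 2.08 years

ΔV = S × A × Δh = 3.4 × 10^-5 × 2.24 × 10^7 × 7.1 = 5407 m³
Q = 2600 m³/yr = 7.123 m³/d
t = ΔV / Q = 5407 m³ / 7.123 m³/d = 759.1 d
t = 759.1 d ≈ 2.08 years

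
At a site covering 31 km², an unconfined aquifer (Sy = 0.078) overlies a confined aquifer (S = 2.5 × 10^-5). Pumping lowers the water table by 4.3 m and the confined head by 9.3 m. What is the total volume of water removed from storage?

A = 31 km² = 3.1 × 10^7 m²
Unconfined: ΔV_u = Sy × A × Δh_u = 0.078 × 3.1 × 10^7 × 4.3 = 1.04 × 10^7 m³
Confined: ΔV_c = S × A × Δh_c = 2.5 × 10^-5 × 3.1 × 10^7 × 9.3 = 7208 m³
Total ΔV = 1.04 × 10^7 + 7208 = 1.04 × 10^7 m³

ΔV ≈ 1.04 × 10^7 m³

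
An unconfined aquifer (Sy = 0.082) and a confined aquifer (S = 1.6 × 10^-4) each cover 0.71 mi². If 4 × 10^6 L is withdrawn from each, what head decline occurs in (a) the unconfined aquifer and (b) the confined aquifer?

Δh_u ≈ 0.0265 m; Δh_c ≈ 13.6 m

A = 0.71 mi² = 1.839 × 10^6 m²
ΔV = 4 × 10^6 L = 4000 m³
Unconfined: Δh_u = ΔV/(Sy·A) = 4000/(0.082 × 1.839 × 10^6) = 0.02653 m
Confined: Δh_c = ΔV/(S·A) = 4000/(1.6 × 10^-4 × 1.839 × 10^6) = 13.6 m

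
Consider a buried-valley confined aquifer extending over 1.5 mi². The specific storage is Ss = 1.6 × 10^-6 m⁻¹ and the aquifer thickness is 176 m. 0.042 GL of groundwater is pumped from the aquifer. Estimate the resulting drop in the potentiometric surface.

S = Ss × b = 1.6 × 10^-6 m⁻¹ × 176 m = 2.816 × 10^-4
A = 1.5 mi² = 3.885 × 10^6 m²
ΔV = 0.042 GL = 42000 m³
Δh = ΔV / (S × A) = 42000 m³ / (2.816 × 10^-4 × 3.885 × 10^6 m²) = 38.39 m

Δh ≈ 38.4 m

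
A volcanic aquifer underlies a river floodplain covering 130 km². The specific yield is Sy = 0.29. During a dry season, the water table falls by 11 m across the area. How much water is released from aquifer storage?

A = 130 km² = 1.3 × 10^8 m²
ΔV = Sy × A × Δh = 0.29 × 1.3 × 10^8 m² × 11 m = 4.147 × 10^8 m³

ΔV ≈ 4.15 × 10^8 m³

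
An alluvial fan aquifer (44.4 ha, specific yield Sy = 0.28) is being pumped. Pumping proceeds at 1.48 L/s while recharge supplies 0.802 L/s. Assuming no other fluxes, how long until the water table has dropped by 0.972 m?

A = 44.4 ha = 4.44 × 10^5 m²
ΔV = Sy × A × Δh = 0.28 × 4.44 × 10^5 × 0.972 = 1.208 × 10^5 m³
Net withdrawal = 1.48 − 0.802 = 0.678 L/s = 58.58 m³/d
t = ΔV / Q = 1.208 × 10^5 m³ / 58.58 m³/d = 2063 d

t ≈ 2060 days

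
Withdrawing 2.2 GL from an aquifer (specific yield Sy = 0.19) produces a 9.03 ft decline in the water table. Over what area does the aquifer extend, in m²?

Δh = 9.03 ft = 2.752 m
ΔV = 2.2 GL = 2.2 × 10^6 m³
A = ΔV / (Sy × Δh) = 2.2 × 10^6 / (0.19 × 2.752) = 4.207 × 10^6 m²

A ≈ 4.21 × 10^6 m²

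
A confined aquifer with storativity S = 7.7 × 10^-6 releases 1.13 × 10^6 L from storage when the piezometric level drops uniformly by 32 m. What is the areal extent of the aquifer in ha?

ΔV = 1.13 × 10^6 L = 1130 m³
A = ΔV / (S × Δh) = 1130 / (7.7 × 10^-6 × 32) = 4.586 × 10^6 m²
A = 4.586 × 10^6 m² = 458.6 ha

A ≈ 459 ha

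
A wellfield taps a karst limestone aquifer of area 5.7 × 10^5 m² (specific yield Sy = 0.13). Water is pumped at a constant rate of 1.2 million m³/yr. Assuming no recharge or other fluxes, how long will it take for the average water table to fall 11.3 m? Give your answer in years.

t ≈ 0.698 years

ΔV = Sy × A × Δh = 0.13 × 5.7 × 10^5 × 11.3 = 8.373 × 10^5 m³
Q = 1.2 million m³/yr = 3288 m³/d
t = ΔV / Q = 8.373 × 10^5 m³ / 3288 m³/d = 254.7 d
t = 254.7 d ≈ 0.6978 years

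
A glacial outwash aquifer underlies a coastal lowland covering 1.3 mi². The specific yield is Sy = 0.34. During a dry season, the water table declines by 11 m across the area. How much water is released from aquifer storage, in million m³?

A = 1.3 mi² = 3.367 × 10^6 m²
ΔV = Sy × A × Δh = 0.34 × 3.367 × 10^6 m² × 11 m = 1.259 × 10^7 m³
ΔV = 1.259 × 10^7 m³ = 12.59 million m³

ΔV ≈ 12.6 million m³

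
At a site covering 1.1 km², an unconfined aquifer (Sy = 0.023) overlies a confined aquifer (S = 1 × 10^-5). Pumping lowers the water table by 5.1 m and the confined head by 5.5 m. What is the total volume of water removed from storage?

ΔV ≈ 1.29 × 10^5 m³

A = 1.1 km² = 1.1 × 10^6 m²
Unconfined: ΔV_u = Sy × A × Δh_u = 0.023 × 1.1 × 10^6 × 5.1 = 1.29 × 10^5 m³
Confined: ΔV_c = S × A × Δh_c = 1 × 10^-5 × 1.1 × 10^6 × 5.5 = 60.5 m³
Total ΔV = 1.29 × 10^5 + 60.5 = 1.291 × 10^5 m³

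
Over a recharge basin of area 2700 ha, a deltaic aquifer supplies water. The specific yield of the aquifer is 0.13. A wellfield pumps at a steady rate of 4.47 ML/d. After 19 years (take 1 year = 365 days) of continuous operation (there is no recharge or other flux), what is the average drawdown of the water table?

Δh ≈ 8.83 m

A = 2700 ha = 2.7 × 10^7 m²
Q = 4.47 ML/d = 4470 m³/d
t = 19 years = 6935 d
ΔV = Q × t = 4470 m³/d × 6935 d = 3.1 × 10^7 m³
Δh = ΔV / (Sy × A) = 3.1 × 10^7 / (0.13 × 2.7 × 10^7) = 8.832 m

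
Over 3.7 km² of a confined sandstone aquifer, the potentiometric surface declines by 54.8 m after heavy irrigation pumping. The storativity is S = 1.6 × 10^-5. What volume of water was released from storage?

ΔV ≈ 3240 m³

A = 3.7 km² = 3.7 × 10^6 m²
ΔV = S × A × Δh = 1.6 × 10^-5 × 3.7 × 10^6 m² × 54.8 m = 3244 m³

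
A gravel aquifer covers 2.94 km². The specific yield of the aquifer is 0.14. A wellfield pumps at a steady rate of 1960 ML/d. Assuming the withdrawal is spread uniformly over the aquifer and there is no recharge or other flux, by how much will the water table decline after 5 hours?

Δh ≈ 0.992 m

A = 2.94 km² = 2.94 × 10^6 m²
Q = 1960 ML/d = 1.96 × 10^6 m³/d
t = 5 hours = 0.2083 d
ΔV = Q × t = 1.96 × 10^6 m³/d × 0.2083 d = 4.083 × 10^5 m³
Δh = ΔV / (Sy × A) = 4.083 × 10^5 / (0.14 × 2.94 × 10^6) = 0.9921 m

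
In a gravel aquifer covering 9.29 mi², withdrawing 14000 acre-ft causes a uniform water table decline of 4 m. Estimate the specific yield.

A = 9.29 mi² = 2.406 × 10^7 m²
ΔV = 14000 acre-ft = 1.727 × 10^7 m³
Sy = ΔV / (A × Δh) = 1.727 × 10^7 m³ / (2.406 × 10^7 m² × 4 m) = 0.1794

Sy ≈ 0.18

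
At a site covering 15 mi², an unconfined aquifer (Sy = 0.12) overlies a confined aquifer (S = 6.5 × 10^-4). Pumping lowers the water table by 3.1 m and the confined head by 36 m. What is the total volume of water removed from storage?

A = 15 mi² = 3.885 × 10^7 m²
Unconfined: ΔV_u = Sy × A × Δh_u = 0.12 × 3.885 × 10^7 × 3.1 = 1.445 × 10^7 m³
Confined: ΔV_c = S × A × Δh_c = 6.5 × 10^-4 × 3.885 × 10^7 × 36 = 9.091 × 10^5 m³
Total ΔV = 1.445 × 10^7 + 9.091 × 10^5 = 1.536 × 10^7 m³

ΔV ≈ 1.54 × 10^7 m³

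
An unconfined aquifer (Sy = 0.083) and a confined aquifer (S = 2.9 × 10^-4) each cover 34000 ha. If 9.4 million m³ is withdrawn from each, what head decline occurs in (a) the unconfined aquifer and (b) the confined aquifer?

A = 34000 ha = 3.4 × 10^8 m²
ΔV = 9.4 million m³ = 9.4 × 10^6 m³
Unconfined: Δh_u = ΔV/(Sy·A) = 9.4 × 10^6/(0.083 × 3.4 × 10^8) = 0.3331 m
Confined: Δh_c = ΔV/(S·A) = 9.4 × 10^6/(2.9 × 10^-4 × 3.4 × 10^8) = 95.33 m

Δh_u ≈ 0.333 m; Δh_c ≈ 95.3 m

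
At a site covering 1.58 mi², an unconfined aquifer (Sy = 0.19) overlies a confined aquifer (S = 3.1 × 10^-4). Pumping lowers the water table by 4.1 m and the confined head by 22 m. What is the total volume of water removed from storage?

ΔV ≈ 3.22 × 10^6 m³

A = 1.58 mi² = 4.092 × 10^6 m²
Unconfined: ΔV_u = Sy × A × Δh_u = 0.19 × 4.092 × 10^6 × 4.1 = 3.188 × 10^6 m³
Confined: ΔV_c = S × A × Δh_c = 3.1 × 10^-4 × 4.092 × 10^6 × 22 = 27910 m³
Total ΔV = 3.188 × 10^6 + 27910 = 3.216 × 10^6 m³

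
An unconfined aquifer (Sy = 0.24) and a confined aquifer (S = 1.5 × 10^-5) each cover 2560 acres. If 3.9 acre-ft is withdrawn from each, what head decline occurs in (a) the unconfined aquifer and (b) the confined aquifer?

A = 2560 acres = 1.036 × 10^7 m²
ΔV = 3.9 acre-ft = 4811 m³
Unconfined: Δh_u = ΔV/(Sy·A) = 4811/(0.24 × 1.036 × 10^7) = 0.001935 m
Confined: Δh_c = ΔV/(S·A) = 4811/(1.5 × 10^-5 × 1.036 × 10^7) = 30.96 m

Δh_u ≈ 0.00193 m; Δh_c ≈ 31 m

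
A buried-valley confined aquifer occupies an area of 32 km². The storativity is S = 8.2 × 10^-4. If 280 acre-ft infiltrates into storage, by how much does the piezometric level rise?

A = 32 km² = 3.2 × 10^7 m²
ΔV = 280 acre-ft = 3.454 × 10^5 m³
Δh = ΔV / (S × A) = 3.454 × 10^5 m³ / (8.2 × 10^-4 × 3.2 × 10^7 m²) = 13.16 m

Δh ≈ 13.2 m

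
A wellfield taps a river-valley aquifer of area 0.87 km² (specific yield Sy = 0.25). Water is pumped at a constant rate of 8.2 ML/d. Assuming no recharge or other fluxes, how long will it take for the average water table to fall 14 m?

A = 0.87 km² = 8.7 × 10^5 m²
ΔV = Sy × A × Δh = 0.25 × 8.7 × 10^5 × 14 = 3.045 × 10^6 m³
Q = 8.2 ML/d = 8200 m³/d
t = ΔV / Q = 3.045 × 10^6 m³ / 8200 m³/d = 371.3 d

t ≈ 371 days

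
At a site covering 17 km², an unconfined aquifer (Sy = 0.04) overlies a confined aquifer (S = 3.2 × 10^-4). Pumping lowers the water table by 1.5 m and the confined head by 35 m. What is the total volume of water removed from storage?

ΔV ≈ 1.21 × 10^6 m³

A = 17 km² = 1.7 × 10^7 m²
Unconfined: ΔV_u = Sy × A × Δh_u = 0.04 × 1.7 × 10^7 × 1.5 = 1.02 × 10^6 m³
Confined: ΔV_c = S × A × Δh_c = 3.2 × 10^-4 × 1.7 × 10^7 × 35 = 1.904 × 10^5 m³
Total ΔV = 1.02 × 10^6 + 1.904 × 10^5 = 1.21 × 10^6 m³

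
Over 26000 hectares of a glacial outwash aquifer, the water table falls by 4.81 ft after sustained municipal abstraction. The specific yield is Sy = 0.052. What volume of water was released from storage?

ΔV ≈ 1.98 × 10^7 m³

A = 26000 hectares = 2.6 × 10^8 m²
Δh = 4.81 ft = 1.466 m
ΔV = Sy × A × Δh = 0.052 × 2.6 × 10^8 m² × 1.466 m = 1.982 × 10^7 m³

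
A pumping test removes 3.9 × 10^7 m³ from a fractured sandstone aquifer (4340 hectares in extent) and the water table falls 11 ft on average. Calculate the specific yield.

Sy ≈ 0.27

A = 4340 hectares = 4.34 × 10^7 m²
Δh = 11 ft = 3.353 m
Sy = ΔV / (A × Δh) = 3.9 × 10^7 m³ / (4.34 × 10^7 m² × 3.353 m) = 0.268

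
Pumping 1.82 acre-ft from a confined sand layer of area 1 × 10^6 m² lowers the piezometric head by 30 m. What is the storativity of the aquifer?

S ≈ 7.5 × 10^-5

ΔV = 1.82 acre-ft = 2245 m³
S = ΔV / (A × Δh) = 2245 m³ / (1 × 10^6 m² × 30 m) = 7.483 × 10^-5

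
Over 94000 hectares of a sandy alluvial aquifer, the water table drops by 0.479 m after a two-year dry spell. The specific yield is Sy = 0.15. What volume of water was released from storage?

A = 94000 hectares = 9.4 × 10^8 m²
ΔV = Sy × A × Δh = 0.15 × 9.4 × 10^8 m² × 0.479 m = 6.754 × 10^7 m³

ΔV ≈ 6.75 × 10^7 m³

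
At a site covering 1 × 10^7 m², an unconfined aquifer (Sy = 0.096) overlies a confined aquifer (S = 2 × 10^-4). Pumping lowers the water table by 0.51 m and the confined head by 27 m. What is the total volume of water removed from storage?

ΔV ≈ 5.44 × 10^5 m³

Unconfined: ΔV_u = Sy × A × Δh_u = 0.096 × 1 × 10^7 × 0.51 = 4.896 × 10^5 m³
Confined: ΔV_c = S × A × Δh_c = 2 × 10^-4 × 1 × 10^7 × 27 = 54000 m³
Total ΔV = 4.896 × 10^5 + 54000 = 5.436 × 10^5 m³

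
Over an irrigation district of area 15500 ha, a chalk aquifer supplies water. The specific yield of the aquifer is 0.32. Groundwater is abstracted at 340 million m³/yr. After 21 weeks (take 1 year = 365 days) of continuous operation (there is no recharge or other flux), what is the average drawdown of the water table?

A = 15500 ha = 1.55 × 10^8 m²
Q = 340 million m³/yr = 9.315 × 10^5 m³/d
t = 21 weeks = 147 d
ΔV = Q × t = 9.315 × 10^5 m³/d × 147 d = 1.369 × 10^8 m³
Δh = ΔV / (Sy × A) = 1.369 × 10^8 / (0.32 × 1.55 × 10^8) = 2.761 m

Δh ≈ 2.76 m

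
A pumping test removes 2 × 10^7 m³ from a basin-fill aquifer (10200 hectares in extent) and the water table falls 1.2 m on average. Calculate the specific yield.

Sy ≈ 0.16

A = 10200 hectares = 1.02 × 10^8 m²
Sy = ΔV / (A × Δh) = 2 × 10^7 m³ / (1.02 × 10^8 m² × 1.2 m) = 0.1634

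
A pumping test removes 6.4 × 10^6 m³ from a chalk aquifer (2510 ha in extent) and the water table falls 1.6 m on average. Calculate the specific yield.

Sy ≈ 0.16

A = 2510 ha = 2.51 × 10^7 m²
Sy = ΔV / (A × Δh) = 6.4 × 10^6 m³ / (2.51 × 10^7 m² × 1.6 m) = 0.1594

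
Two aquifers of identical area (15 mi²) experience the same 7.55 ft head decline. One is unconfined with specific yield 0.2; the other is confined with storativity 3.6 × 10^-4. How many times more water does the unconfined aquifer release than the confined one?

ΔV_u / ΔV_c ≈ 556

A = 15 mi² = 3.885 × 10^7 m²
Δh = 7.55 ft = 2.301 m
Unconfined: ΔV_u = Sy × A × Δh = 0.2 × 3.885 × 10^7 × 2.301 = 1.788 × 10^7 m³
Confined: ΔV_c = S × A × Δh = 3.6 × 10^-4 × 3.885 × 10^7 × 2.301 = 32180 m³
Ratio = ΔV_u / ΔV_c = Sy / S = 0.2 / 3.6 × 10^-4 = 555.6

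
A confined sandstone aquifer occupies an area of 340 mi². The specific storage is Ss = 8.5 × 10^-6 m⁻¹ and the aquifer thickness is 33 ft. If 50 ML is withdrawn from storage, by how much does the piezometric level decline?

b = 33 ft = 10.06 m
S = Ss × b = 8.5 × 10^-6 m⁻¹ × 10.06 m = 8.55 × 10^-5
A = 340 mi² = 8.806 × 10^8 m²
ΔV = 50 ML = 50000 m³
Δh = ΔV / (S × A) = 50000 m³ / (8.55 × 10^-5 × 8.806 × 10^8 m²) = 0.6641 m

Δh ≈ 0.664 m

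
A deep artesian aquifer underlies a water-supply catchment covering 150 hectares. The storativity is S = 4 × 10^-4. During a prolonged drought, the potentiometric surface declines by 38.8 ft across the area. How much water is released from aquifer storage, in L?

A = 150 hectares = 1.5 × 10^6 m²
Δh = 38.8 ft = 11.83 m
ΔV = S × A × Δh = 4 × 10^-4 × 1.5 × 10^6 m² × 11.83 m = 7096 m³
ΔV = 7096 m³ = 7.096 × 10^6 L

ΔV ≈ 7.1 × 10^6 L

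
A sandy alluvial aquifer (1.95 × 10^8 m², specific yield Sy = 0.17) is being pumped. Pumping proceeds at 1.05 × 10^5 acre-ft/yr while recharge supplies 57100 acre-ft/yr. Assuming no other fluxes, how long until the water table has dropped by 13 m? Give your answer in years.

ΔV = Sy × A × Δh = 0.17 × 1.95 × 10^8 × 13 = 4.31 × 10^8 m³
Net withdrawal = 1.05 × 10^5 − 57100 = 47900 acre-ft/yr = 1.619 × 10^5 m³/d
t = ΔV / Q = 4.31 × 10^8 m³ / 1.619 × 10^5 m³/d = 2662 d
t = 2662 d ≈ 7.294 years

t ≈ 7.29 years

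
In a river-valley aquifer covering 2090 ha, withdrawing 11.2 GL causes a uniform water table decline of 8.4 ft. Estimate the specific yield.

A = 2090 ha = 2.09 × 10^7 m²
Δh = 8.4 ft = 2.56 m
ΔV = 11.2 GL = 1.12 × 10^7 m³
Sy = ΔV / (A × Δh) = 1.12 × 10^7 m³ / (2.09 × 10^7 m² × 2.56 m) = 0.2093

Sy ≈ 0.21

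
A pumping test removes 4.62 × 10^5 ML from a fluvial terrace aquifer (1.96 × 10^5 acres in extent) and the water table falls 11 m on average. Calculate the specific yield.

Sy ≈ 0.053

A = 1.96 × 10^5 acres = 7.932 × 10^8 m²
ΔV = 4.62 × 10^5 ML = 4.62 × 10^8 m³
Sy = ΔV / (A × Δh) = 4.62 × 10^8 m³ / (7.932 × 10^8 m² × 11 m) = 0.05295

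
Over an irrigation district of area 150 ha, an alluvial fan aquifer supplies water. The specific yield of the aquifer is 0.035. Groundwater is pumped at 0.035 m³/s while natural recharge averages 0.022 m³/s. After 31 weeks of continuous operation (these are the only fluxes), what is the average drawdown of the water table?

Δh ≈ 4.64 m

A = 150 ha = 1.5 × 10^6 m²
Net abstraction = 0.035 − 0.022 = 0.013 m³/s
Q_net = 0.013 m³/s = 1123 m³/d
t = 31 weeks = 217 d
ΔV = Q × t = 1123 m³/d × 217 d = 2.437 × 10^5 m³
Δh = ΔV / (Sy × A) = 2.437 × 10^5 / (0.035 × 1.5 × 10^6) = 4.643 m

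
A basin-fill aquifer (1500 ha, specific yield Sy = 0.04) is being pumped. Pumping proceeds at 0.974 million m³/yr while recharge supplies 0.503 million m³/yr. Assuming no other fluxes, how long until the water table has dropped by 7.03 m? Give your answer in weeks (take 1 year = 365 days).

A = 1500 ha = 1.5 × 10^7 m²
ΔV = Sy × A × Δh = 0.04 × 1.5 × 10^7 × 7.03 = 4.218 × 10^6 m³
Net withdrawal = 0.974 − 0.503 = 0.471 million m³/yr = 1290 m³/d
t = ΔV / Q = 4.218 × 10^6 m³ / 1290 m³/d = 3269 d
t = 3269 d ≈ 467 weeks

t ≈ 467 weeks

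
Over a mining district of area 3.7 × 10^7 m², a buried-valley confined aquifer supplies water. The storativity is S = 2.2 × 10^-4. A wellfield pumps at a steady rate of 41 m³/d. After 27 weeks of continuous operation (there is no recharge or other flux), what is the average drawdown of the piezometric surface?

t = 27 weeks = 189 d
ΔV = Q × t = 41 m³/d × 189 d = 7749 m³
Δh = ΔV / (S × A) = 7749 / (2.2 × 10^-4 × 3.7 × 10^7) = 0.952 m

Δh ≈ 0.952 m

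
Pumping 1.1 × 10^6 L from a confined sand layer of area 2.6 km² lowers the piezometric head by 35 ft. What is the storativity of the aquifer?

A = 2.6 km² = 2.6 × 10^6 m²
Δh = 35 ft = 10.67 m
ΔV = 1.1 × 10^6 L = 1100 m³
S = ΔV / (A × Δh) = 1100 m³ / (2.6 × 10^6 m² × 10.67 m) = 3.966 × 10^-5

S ≈ 4 × 10^-5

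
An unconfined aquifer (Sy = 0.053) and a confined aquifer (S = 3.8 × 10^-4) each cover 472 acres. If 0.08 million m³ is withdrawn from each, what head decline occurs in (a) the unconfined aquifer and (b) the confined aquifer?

A = 472 acres = 1.91 × 10^6 m²
ΔV = 0.08 million m³ = 80000 m³
Unconfined: Δh_u = ΔV/(Sy·A) = 80000/(0.053 × 1.91 × 10^6) = 0.7902 m
Confined: Δh_c = ΔV/(S·A) = 80000/(3.8 × 10^-4 × 1.91 × 10^6) = 110.2 m

Δh_u ≈ 0.79 m; Δh_c ≈ 110 m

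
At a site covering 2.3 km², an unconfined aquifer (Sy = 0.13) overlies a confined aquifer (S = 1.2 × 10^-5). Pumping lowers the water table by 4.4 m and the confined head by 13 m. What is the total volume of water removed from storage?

ΔV ≈ 1.32 × 10^6 m³

A = 2.3 km² = 2.3 × 10^6 m²
Unconfined: ΔV_u = Sy × A × Δh_u = 0.13 × 2.3 × 10^6 × 4.4 = 1.316 × 10^6 m³
Confined: ΔV_c = S × A × Δh_c = 1.2 × 10^-5 × 2.3 × 10^6 × 13 = 358.8 m³
Total ΔV = 1.316 × 10^6 + 358.8 = 1.316 × 10^6 m³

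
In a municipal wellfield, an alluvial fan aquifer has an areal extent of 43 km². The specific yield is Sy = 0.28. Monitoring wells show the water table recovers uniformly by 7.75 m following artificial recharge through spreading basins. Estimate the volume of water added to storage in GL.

A = 43 km² = 4.3 × 10^7 m²
ΔV = Sy × A × Δh = 0.28 × 4.3 × 10^7 m² × 7.75 m = 9.331 × 10^7 m³
ΔV = 9.331 × 10^7 m³ = 93.31 GL

ΔV ≈ 93.3 GL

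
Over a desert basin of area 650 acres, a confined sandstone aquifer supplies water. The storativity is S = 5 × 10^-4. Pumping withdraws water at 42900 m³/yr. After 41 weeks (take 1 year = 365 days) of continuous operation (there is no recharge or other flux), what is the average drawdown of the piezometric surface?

A = 650 acres = 2.63 × 10^6 m²
Q = 42900 m³/yr = 117.5 m³/d
t = 41 weeks = 287 d
ΔV = Q × t = 117.5 m³/d × 287 d = 33730 m³
Δh = ΔV / (S × A) = 33730 / (5 × 10^-4 × 2.63 × 10^6) = 25.65 m

Δh ≈ 25.6 m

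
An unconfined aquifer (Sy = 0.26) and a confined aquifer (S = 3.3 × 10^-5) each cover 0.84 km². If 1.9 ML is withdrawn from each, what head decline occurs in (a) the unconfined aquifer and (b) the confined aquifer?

Δh_u ≈ 0.0087 m; Δh_c ≈ 68.5 m

A = 0.84 km² = 8.4 × 10^5 m²
ΔV = 1.9 ML = 1900 m³
Unconfined: Δh_u = ΔV/(Sy·A) = 1900/(0.26 × 8.4 × 10^5) = 0.0087 m
Confined: Δh_c = ΔV/(S·A) = 1900/(3.3 × 10^-5 × 8.4 × 10^5) = 68.54 m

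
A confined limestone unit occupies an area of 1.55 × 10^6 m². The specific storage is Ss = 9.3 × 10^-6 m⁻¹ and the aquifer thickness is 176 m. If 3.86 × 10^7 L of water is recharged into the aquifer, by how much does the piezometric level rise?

Δh ≈ 15.2 m

S = Ss × b = 9.3 × 10^-6 m⁻¹ × 176 m = 1.637 × 10^-3
ΔV = 3.86 × 10^7 L = 38600 m³
Δh = ΔV / (S × A) = 38600 m³ / (0.001637 × 1.55 × 10^6 m²) = 15.21 m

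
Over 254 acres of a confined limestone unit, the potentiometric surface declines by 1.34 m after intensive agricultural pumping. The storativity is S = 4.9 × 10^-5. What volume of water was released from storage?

A = 254 acres = 1.028 × 10^6 m²
ΔV = S × A × Δh = 4.9 × 10^-5 × 1.028 × 10^6 m² × 1.34 m = 67.49 m³

ΔV ≈ 67.5 m³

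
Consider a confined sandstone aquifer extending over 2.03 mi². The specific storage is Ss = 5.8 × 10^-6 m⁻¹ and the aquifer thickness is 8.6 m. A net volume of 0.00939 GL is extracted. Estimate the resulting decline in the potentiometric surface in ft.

Δh ≈ 117 ft

S = Ss × b = 5.8 × 10^-6 m⁻¹ × 8.6 m = 4.988 × 10^-5
A = 2.03 mi² = 5.258 × 10^6 m²
ΔV = 0.00939 GL = 9390 m³
Δh = ΔV / (S × A) = 9390 m³ / (4.988 × 10^-5 × 5.258 × 10^6 m²) = 35.81 m
Δh = 35.81 m = 117.5 ft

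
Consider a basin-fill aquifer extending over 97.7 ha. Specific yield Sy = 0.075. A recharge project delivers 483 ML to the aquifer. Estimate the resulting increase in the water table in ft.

Δh ≈ 21.6 ft

A = 97.7 ha = 9.77 × 10^5 m²
ΔV = 483 ML = 4.83 × 10^5 m³
Δh = ΔV / (Sy × A) = 4.83 × 10^5 m³ / (0.075 × 9.77 × 10^5 m²) = 6.592 m
Δh = 6.592 m = 21.63 ft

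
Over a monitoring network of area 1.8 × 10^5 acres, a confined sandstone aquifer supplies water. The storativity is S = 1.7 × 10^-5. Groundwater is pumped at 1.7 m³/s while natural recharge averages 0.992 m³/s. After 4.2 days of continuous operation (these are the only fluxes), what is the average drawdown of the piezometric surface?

A = 1.8 × 10^5 acres = 7.284 × 10^8 m²
Net abstraction = 1.7 − 0.992 = 0.708 m³/s
Q_net = 0.708 m³/s = 61170 m³/d
ΔV = Q × t = 61170 m³/d × 4.2 d = 2.569 × 10^5 m³
Δh = ΔV / (S × A) = 2.569 × 10^5 / (1.7 × 10^-5 × 7.284 × 10^8) = 20.75 m

Δh ≈ 20.7 m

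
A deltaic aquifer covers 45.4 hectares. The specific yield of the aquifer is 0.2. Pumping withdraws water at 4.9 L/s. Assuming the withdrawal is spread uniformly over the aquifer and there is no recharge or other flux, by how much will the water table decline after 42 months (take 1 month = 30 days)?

Δh ≈ 5.87 m

A = 45.4 hectares = 4.54 × 10^5 m²
Q = 4.9 L/s = 423.4 m³/d
t = 42 months = 1260 d
ΔV = Q × t = 423.4 m³/d × 1260 d = 5.334 × 10^5 m³
Δh = ΔV / (Sy × A) = 5.334 × 10^5 / (0.2 × 4.54 × 10^5) = 5.875 m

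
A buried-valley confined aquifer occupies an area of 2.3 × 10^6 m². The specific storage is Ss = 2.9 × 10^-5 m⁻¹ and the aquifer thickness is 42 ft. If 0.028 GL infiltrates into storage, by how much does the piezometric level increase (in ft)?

b = 42 ft = 12.8 m
S = Ss × b = 2.9 × 10^-5 m⁻¹ × 12.8 m = 3.712 × 10^-4
ΔV = 0.028 GL = 28000 m³
Δh = ΔV / (S × A) = 28000 m³ / (3.712 × 10^-4 × 2.3 × 10^6 m²) = 32.79 m
Δh = 32.79 m = 107.6 ft

Δh ≈ 108 ft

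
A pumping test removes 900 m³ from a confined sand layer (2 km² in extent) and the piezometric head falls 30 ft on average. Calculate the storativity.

A = 2 km² = 2 × 10^6 m²
Δh = 30 ft = 9.144 m
S = ΔV / (A × Δh) = 900 m³ / (2 × 10^6 m² × 9.144 m) = 4.921 × 10^-5

S ≈ 4.9 × 10^-5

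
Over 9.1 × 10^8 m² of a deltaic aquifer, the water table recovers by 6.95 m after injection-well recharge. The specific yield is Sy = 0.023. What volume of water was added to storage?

ΔV = Sy × A × Δh = 0.023 × 9.1 × 10^8 m² × 6.95 m = 1.455 × 10^8 m³

ΔV ≈ 1.45 × 10^8 m³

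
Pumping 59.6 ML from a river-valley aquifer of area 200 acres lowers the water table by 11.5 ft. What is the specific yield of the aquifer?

A = 200 acres = 8.094 × 10^5 m²
Δh = 11.5 ft = 3.505 m
ΔV = 59.6 ML = 59600 m³
Sy = ΔV / (A × Δh) = 59600 m³ / (8.094 × 10^5 m² × 3.505 m) = 0.02101

Sy ≈ 0.021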